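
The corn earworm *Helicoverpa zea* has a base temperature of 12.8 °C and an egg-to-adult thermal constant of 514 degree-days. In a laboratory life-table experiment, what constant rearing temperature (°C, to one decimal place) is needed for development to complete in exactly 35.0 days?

27.5 °C

Required daily accumulation = 514 / 35.0 = 14.686 DD/day.
T = T_base + 14.686 = 12.8 + 14.686 = 27.486 ≈ 27.5 °C.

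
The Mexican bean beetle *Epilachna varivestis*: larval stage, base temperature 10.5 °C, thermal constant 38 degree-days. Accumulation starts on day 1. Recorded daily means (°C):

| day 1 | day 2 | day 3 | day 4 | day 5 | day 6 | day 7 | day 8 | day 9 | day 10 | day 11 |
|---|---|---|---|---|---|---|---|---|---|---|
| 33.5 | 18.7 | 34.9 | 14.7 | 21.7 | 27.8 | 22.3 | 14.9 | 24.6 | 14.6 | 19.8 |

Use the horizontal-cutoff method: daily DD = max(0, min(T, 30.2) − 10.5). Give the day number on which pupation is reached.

Daily DD above 10.5 °C (capped at 19.7): 19.7, 8.2, 19.7, 4.2, 11.2, 17.3, 11.8, 4.4, 14.1, 4.1, 9.3.
Cumulative: 19.7, 27.9, 47.6, 51.8, 63.0, 80.3, 92.1, 96.5, 110.6, 114.7, 124.0.
The total first reaches 38 DD on day 3.

day 3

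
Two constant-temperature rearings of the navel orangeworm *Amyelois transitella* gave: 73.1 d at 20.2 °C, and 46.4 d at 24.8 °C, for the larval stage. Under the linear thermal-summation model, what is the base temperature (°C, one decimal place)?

12.2 °C

Linear rate model ⇒ the product D·(T − T_b) is constant across temperatures.
73.1·(20.2 − T_b) = 46.4·(24.8 − T_b)
T_b = (73.1·20.2 − 46.4·24.8) / (73.1 − 46.4) = 325.90 / 26.7 = 12.206 °C ≈ 12.2 °C.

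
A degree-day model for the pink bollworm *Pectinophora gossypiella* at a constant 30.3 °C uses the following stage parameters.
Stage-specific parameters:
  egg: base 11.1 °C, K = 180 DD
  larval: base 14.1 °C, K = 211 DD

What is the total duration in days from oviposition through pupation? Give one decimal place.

egg: 180 / (30.3 − 11.1) = 180 / 19.2 = 9.375 d.
larval: 211 / (30.3 − 14.1) = 211 / 16.2 = 13.025 d.
Sum = 22.400 ≈ 22.4 days.

22.4 days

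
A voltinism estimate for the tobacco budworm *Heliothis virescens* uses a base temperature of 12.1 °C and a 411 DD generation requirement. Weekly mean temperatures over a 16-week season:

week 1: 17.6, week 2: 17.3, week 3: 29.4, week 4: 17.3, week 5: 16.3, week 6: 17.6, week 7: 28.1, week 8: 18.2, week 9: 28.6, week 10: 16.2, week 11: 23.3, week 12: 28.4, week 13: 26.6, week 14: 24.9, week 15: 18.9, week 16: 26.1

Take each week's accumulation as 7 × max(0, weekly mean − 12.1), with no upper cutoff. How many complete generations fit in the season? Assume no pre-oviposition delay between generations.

Weekly DD (7 × max(0, T̄ − 12.1)): 38.5, 36.4, 121.1, 36.4, 29.4, 38.5, 112.0, 42.7, 115.5, 28.7, 78.4, 114.1, 101.5, 89.6, 47.6, 98.0.
Season total = 1128.4 DD.
Complete generations = ⌊1128.4 / 411⌋ = 2.

2 generations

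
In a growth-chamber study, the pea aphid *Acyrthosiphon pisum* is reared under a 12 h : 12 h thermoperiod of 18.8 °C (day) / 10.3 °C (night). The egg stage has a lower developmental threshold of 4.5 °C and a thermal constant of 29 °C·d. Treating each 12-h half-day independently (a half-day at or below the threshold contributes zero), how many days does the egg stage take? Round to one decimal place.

Day half: max(0, 18.8 − 4.5) × 0.5 = 14.3 × 0.5 = 7.15 DD.
Night half: max(0, 10.3 − 4.5) × 0.5 = 5.8 × 0.5 = 2.90 DD.
Per 24 h: 10.05 DD/day.
Duration = 29 / 10.05 = 2.886 ≈ 2.9 days.

2.9 days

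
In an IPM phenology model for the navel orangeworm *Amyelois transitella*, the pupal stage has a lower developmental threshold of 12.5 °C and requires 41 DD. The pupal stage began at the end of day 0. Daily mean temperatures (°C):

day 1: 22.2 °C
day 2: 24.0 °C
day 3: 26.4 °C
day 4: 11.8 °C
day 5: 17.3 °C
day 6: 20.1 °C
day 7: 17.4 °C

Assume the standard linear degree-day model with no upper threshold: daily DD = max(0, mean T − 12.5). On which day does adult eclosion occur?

day 6

Daily DD above 12.5 °C: 9.7, 11.5, 13.9, 0.0, 4.8, 7.6, 4.9.
Cumulative: 9.7, 21.2, 35.1, 35.1, 39.9, 47.5, 52.4.
The total first reaches 41 DD on day 6.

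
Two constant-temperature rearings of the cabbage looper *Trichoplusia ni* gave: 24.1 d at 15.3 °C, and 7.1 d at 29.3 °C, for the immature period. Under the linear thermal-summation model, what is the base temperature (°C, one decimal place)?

9.5 °C

Linear rate model ⇒ the product D·(T − T_b) is constant across temperatures.
24.1·(15.3 − T_b) = 7.1·(29.3 − T_b)
T_b = (24.1·15.3 − 7.1·29.3) / (24.1 − 7.1) = 160.70 / 17.0 = 9.453 °C ≈ 9.5 °C.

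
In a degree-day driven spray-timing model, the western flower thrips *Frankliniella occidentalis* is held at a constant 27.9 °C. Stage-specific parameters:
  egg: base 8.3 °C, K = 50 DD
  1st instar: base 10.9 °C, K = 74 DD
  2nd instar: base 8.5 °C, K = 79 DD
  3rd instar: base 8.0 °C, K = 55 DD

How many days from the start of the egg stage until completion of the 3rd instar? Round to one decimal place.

egg: 50 / (27.9 − 8.3) = 50 / 19.6 = 2.551 d.
1st instar: 74 / (27.9 − 10.9) = 74 / 17.0 = 4.353 d.
2nd instar: 79 / (27.9 − 8.5) = 79 / 19.4 = 4.072 d.
3rd instar: 55 / (27.9 − 8.0) = 55 / 19.9 = 2.764 d.
Sum = 13.740 ≈ 13.7 days.

13.7 days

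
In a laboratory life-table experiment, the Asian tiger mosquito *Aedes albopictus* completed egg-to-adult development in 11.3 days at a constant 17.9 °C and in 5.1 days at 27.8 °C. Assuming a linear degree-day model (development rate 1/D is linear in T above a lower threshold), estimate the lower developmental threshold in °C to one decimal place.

9.8 °C

Linear rate model ⇒ the product D·(T − T_b) is constant across temperatures.
11.3·(17.9 − T_b) = 5.1·(27.8 − T_b)
T_b = (11.3·17.9 − 5.1·27.8) / (11.3 − 5.1) = 60.49 / 6.2 = 9.756 °C ≈ 9.8 °C.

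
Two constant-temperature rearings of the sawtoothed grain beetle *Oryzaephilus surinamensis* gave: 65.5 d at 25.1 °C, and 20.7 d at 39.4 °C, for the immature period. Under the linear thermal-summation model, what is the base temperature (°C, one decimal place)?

Linear rate model ⇒ the product D·(T − T_b) is constant across temperatures.
65.5·(25.1 − T_b) = 20.7·(39.4 − T_b)
T_b = (65.5·25.1 − 20.7·39.4) / (65.5 − 20.7) = 828.47 / 44.8 = 18.493 °C ≈ 18.5 °C.

18.5 °C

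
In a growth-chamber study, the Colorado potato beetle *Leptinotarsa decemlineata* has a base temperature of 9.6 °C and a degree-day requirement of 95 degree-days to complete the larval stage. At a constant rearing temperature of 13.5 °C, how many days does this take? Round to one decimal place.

24.4 days

Daily accumulation = 13.5 − 9.6 = 3.9 DD/day.
Duration = 95 / 3.9 = 24.359 ≈ 24.4 days.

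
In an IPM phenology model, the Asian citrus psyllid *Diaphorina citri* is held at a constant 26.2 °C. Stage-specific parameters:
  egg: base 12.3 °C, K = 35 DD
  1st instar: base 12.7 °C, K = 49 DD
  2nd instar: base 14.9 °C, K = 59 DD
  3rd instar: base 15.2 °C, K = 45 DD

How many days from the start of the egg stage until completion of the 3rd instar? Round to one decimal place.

15.5 days

egg: 35 / (26.2 − 12.3) = 35 / 13.9 = 2.518 d.
1st instar: 49 / (26.2 − 12.7) = 49 / 13.5 = 3.630 d.
2nd instar: 59 / (26.2 − 14.9) = 59 / 11.3 = 5.221 d.
3rd instar: 45 / (26.2 − 15.2) = 45 / 11.0 = 4.091 d.
Sum = 15.460 ≈ 15.5 days.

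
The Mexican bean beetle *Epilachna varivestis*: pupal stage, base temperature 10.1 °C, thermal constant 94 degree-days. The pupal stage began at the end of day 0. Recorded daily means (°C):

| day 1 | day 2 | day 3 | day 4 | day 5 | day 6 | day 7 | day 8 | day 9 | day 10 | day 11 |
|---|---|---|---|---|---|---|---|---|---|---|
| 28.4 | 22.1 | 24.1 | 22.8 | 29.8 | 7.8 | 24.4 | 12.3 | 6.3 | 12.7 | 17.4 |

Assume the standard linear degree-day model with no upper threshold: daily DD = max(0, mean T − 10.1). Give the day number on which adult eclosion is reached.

Daily DD above 10.1 °C: 18.3, 12.0, 14.0, 12.7, 19.7, 0.0, 14.3, 2.2, 0.0, 2.6, 7.3.
Cumulative: 18.3, 30.3, 44.3, 57.0, 76.7, 76.7, 91.0, 93.2, 93.2, 95.8, 103.1.
The total first reaches 94 DD on day 10.

day 10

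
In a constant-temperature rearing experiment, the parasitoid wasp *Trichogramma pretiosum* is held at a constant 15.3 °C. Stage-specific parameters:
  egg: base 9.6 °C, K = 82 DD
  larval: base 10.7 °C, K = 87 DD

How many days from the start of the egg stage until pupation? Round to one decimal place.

egg: 82 / (15.3 − 9.6) = 82 / 5.7 = 14.386 d.
larval: 87 / (15.3 − 10.7) = 87 / 4.6 = 18.913 d.
Sum = 33.299 ≈ 33.3 days.

33.3 days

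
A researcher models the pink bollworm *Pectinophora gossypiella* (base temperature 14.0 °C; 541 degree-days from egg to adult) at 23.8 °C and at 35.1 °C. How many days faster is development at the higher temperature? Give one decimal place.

29.6 days

At 23.8 °C: 541 / (23.8 − 14.0) = 541 / 9.8 = 55.204 d.
At 35.1 °C: 541 / (35.1 − 14.0) = 541 / 21.1 = 25.640 d.
Difference = |55.204 − 25.640| = 29.564 ≈ 29.6 days.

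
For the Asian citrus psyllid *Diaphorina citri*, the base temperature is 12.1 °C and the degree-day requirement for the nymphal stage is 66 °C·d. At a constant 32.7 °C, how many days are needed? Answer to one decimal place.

Daily accumulation = 32.7 − 12.1 = 20.6 DD/day.
Duration = 66 / 20.6 = 3.204 ≈ 3.2 days.

3.2 days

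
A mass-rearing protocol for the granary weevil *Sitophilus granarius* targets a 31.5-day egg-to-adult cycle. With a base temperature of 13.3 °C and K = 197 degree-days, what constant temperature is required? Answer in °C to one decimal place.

Required daily accumulation = 197 / 31.5 = 6.254 DD/day.
T = T_base + 6.254 = 13.3 + 6.254 = 19.554 ≈ 19.6 °C.

19.6 °C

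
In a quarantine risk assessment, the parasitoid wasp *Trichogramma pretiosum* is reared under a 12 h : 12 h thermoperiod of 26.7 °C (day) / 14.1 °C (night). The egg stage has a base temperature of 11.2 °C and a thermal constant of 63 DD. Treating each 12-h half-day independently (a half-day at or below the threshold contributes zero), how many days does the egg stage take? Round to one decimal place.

Day half: max(0, 26.7 − 11.2) × 0.5 = 15.5 × 0.5 = 7.75 DD.
Night half: max(0, 14.1 − 11.2) × 0.5 = 2.9 × 0.5 = 1.45 DD.
Per 24 h: 9.20 DD/day.
Duration = 63 / 9.20 = 6.848 ≈ 6.8 days.

6.8 days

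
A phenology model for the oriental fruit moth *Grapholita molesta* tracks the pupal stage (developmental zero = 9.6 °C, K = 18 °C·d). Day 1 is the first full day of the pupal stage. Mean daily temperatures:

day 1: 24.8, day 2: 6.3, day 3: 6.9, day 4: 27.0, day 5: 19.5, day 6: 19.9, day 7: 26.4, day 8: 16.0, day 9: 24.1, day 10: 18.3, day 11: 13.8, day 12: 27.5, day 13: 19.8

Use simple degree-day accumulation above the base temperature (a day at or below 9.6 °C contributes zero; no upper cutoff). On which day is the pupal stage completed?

Daily DD above 9.6 °C: 15.2, 0.0, 0.0, 17.4, 9.9, 10.3, 16.8, 6.4, 14.5, 8.7, 4.2, 17.9, 10.2.
Cumulative: 15.2, 15.2, 15.2, 32.6, 42.5, 52.8, 69.6, 76.0, 90.5, 99.2, 103.4, 121.3, 131.5.
The total first reaches 18 DD on day 4.

day 4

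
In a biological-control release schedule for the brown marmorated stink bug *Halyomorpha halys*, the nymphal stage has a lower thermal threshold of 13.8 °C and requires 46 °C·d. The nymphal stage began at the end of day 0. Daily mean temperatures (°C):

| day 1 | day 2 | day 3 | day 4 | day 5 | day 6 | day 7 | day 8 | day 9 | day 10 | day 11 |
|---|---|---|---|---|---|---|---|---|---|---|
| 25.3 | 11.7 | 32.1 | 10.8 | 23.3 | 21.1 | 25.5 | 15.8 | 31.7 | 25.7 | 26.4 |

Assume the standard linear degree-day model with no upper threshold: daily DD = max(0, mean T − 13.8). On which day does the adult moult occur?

Daily DD above 13.8 °C: 11.5, 0.0, 18.3, 0.0, 9.5, 7.3, 11.7, 2.0, 17.9, 11.9, 12.6.
Cumulative: 11.5, 11.5, 29.8, 29.8, 39.3, 46.6, 58.3, 60.3, 78.2, 90.1, 102.7.
The total first reaches 46 DD on day 6.

day 6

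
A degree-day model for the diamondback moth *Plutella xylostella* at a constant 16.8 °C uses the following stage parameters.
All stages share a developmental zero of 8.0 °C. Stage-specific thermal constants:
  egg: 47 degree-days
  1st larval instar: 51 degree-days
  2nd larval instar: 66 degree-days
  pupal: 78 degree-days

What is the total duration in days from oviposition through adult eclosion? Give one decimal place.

27.5 days

Daily accumulation at 16.8 °C = 16.8 − 8.0 = 8.8 DD/day.
Total K = 47 + 51 + 66 + 78 = 242 DD.
Total duration = 242 / 8.8 = 27.500 ≈ 27.5 days.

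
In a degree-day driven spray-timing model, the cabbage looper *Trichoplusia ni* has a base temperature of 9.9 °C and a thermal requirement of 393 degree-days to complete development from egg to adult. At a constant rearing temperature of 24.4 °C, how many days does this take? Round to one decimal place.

27.1 days

Daily accumulation = 24.4 − 9.9 = 14.5 DD/day.
Duration = 393 / 14.5 = 27.103 ≈ 27.1 days.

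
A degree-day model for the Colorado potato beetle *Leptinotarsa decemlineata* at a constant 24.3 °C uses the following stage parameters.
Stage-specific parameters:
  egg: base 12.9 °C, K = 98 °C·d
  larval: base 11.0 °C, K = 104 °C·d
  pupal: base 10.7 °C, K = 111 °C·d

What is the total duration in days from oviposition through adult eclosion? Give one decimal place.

24.6 days

egg: 98 / (24.3 − 12.9) = 98 / 11.4 = 8.596 d.
larval: 104 / (24.3 − 11.0) = 104 / 13.3 = 7.820 d.
pupal: 111 / (24.3 − 10.7) = 111 / 13.6 = 8.162 d.
Sum = 24.578 ≈ 24.6 days.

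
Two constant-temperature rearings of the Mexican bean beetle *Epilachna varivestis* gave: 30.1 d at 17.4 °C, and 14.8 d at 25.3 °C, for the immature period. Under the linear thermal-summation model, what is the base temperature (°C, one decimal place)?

9.8 °C

Under the model K = D·(T − T_b), so D₁·(T₁ − T_b) = D₂·(T₂ − T_b).
30.1·(17.4 − T_b) = 14.8·(25.3 − T_b)
T_b = (30.1·17.4 − 14.8·25.3) / (30.1 − 14.8) = 149.30 / 15.3 = 9.758 °C ≈ 9.8 °C.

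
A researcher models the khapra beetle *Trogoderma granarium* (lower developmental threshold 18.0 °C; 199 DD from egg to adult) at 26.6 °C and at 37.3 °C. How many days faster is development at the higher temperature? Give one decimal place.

12.8 days

At 26.6 °C: 199 / (26.6 − 18.0) = 199 / 8.6 = 23.140 d.
At 37.3 °C: 199 / (37.3 − 18.0) = 199 / 19.3 = 10.311 d.
Difference = |23.140 − 10.311| = 12.829 ≈ 12.8 days.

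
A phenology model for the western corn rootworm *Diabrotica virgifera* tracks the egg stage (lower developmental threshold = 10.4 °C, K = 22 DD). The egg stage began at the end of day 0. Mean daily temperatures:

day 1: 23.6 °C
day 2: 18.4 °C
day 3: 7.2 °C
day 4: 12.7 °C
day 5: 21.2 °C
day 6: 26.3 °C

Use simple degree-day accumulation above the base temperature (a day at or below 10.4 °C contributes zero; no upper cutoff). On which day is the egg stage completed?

day 4

Daily DD above 10.4 °C: 13.2, 8.0, 0.0, 2.3, 10.8, 15.9.
Cumulative: 13.2, 21.2, 21.2, 23.5, 34.3, 50.2.
The total first reaches 22 DD on day 4.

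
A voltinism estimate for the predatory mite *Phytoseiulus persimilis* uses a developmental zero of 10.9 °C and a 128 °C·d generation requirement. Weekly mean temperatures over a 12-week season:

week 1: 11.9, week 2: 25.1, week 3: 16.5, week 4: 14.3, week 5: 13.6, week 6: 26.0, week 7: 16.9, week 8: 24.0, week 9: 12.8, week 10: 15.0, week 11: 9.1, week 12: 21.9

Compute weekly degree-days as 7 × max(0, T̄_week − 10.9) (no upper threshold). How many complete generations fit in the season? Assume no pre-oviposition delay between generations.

4 generations

Weekly DD (7 × max(0, T̄ − 10.9)): 7.0, 99.4, 39.2, 23.8, 18.9, 105.7, 42.0, 91.7, 13.3, 28.7, 0.0, 77.0.
Season total = 546.7 DD.
Complete generations = ⌊546.7 / 128⌋ = 4.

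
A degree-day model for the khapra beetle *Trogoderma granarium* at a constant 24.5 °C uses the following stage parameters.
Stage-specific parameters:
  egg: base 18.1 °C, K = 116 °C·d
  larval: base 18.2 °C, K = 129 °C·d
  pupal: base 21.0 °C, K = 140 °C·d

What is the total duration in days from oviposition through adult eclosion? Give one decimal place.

egg: 116 / (24.5 − 18.1) = 116 / 6.4 = 18.125 d.
larval: 129 / (24.5 − 18.2) = 129 / 6.3 = 20.476 d.
pupal: 140 / (24.5 − 21.0) = 140 / 3.5 = 40.000 d.
Sum = 78.601 ≈ 78.6 days.

78.6 days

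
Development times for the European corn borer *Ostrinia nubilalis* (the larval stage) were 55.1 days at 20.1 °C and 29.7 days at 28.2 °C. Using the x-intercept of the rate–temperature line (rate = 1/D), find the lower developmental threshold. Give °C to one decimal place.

10.6 °C

Under the model K = D·(T − T_b), so D₁·(T₁ − T_b) = D₂·(T₂ − T_b).
55.1·(20.1 − T_b) = 29.7·(28.2 − T_b)
T_b = (55.1·20.1 − 29.7·28.2) / (55.1 − 29.7) = 269.97 / 25.4 = 10.629 °C ≈ 10.6 °C.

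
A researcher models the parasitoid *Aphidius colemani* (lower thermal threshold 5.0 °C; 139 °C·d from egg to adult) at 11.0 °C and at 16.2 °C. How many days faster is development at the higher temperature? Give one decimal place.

10.8 days

At 11.0 °C: 139 / (11.0 − 5.0) = 139 / 6.0 = 23.167 d.
At 16.2 °C: 139 / (16.2 − 5.0) = 139 / 11.2 = 12.411 d.
Difference = |23.167 − 12.411| = 10.756 ≈ 10.8 days.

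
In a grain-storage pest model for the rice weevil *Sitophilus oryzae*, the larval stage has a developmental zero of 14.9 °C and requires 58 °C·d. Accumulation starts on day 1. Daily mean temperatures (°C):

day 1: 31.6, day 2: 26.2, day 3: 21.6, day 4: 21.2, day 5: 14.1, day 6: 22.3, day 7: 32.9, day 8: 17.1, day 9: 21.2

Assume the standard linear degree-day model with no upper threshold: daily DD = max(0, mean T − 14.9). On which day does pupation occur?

Daily DD above 14.9 °C: 16.7, 11.3, 6.7, 6.3, 0.0, 7.4, 18.0, 2.2, 6.3.
Cumulative: 16.7, 28.0, 34.7, 41.0, 41.0, 48.4, 66.4, 68.6, 74.9.
The total first reaches 58 DD on day 7.

day 7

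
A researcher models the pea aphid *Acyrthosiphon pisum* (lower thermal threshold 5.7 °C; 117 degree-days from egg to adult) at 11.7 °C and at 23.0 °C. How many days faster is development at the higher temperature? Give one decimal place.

At 11.7 °C: 117 / (11.7 − 5.7) = 117 / 6.0 = 19.500 d.
At 23.0 °C: 117 / (23.0 − 5.7) = 117 / 17.3 = 6.763 d.
Difference = |19.500 − 6.763| = 12.737 ≈ 12.7 days.

12.7 days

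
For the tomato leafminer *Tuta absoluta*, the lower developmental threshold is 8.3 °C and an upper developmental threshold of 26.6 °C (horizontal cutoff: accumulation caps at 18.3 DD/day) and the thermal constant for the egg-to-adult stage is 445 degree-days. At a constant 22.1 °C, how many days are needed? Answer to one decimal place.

Daily accumulation = 22.1 − 8.3 = 13.8 DD/day.
Duration = 445 / 13.8 = 32.246 ≈ 32.2 days.

32.2 days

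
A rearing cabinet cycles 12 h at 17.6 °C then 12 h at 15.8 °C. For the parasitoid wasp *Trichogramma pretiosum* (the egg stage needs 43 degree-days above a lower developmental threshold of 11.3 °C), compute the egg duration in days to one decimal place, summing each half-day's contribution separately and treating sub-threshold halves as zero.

Day half: max(0, 17.6 − 11.3) × 0.5 = 6.3 × 0.5 = 3.15 DD.
Night half: max(0, 15.8 − 11.3) × 0.5 = 4.5 × 0.5 = 2.25 DD.
Per 24 h: 5.40 DD/day.
Duration = 43 / 5.40 = 7.963 ≈ 8.0 days.

8.0 days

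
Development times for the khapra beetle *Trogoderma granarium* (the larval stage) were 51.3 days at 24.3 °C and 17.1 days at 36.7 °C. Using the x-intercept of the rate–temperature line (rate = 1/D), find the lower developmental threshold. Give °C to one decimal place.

18.1 °C

Under the model K = D·(T − T_b), so D₁·(T₁ − T_b) = D₂·(T₂ − T_b).
51.3·(24.3 − T_b) = 17.1·(36.7 − T_b)
T_b = (51.3·24.3 − 17.1·36.7) / (51.3 − 17.1) = 619.02 / 34.2 = 18.100 °C ≈ 18.1 °C.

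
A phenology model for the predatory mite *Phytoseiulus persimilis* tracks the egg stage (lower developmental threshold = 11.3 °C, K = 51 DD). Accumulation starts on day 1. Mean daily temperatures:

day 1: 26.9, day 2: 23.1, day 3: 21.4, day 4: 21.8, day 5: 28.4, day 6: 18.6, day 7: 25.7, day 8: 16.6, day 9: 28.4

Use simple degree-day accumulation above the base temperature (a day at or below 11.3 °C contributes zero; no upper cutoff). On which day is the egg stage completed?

day 5

Daily DD above 11.3 °C: 15.6, 11.8, 10.1, 10.5, 17.1, 7.3, 14.4, 5.3, 17.1.
Cumulative: 15.6, 27.4, 37.5, 48.0, 65.1, 72.4, 86.8, 92.1, 109.2.
The total first reaches 51 DD on day 5.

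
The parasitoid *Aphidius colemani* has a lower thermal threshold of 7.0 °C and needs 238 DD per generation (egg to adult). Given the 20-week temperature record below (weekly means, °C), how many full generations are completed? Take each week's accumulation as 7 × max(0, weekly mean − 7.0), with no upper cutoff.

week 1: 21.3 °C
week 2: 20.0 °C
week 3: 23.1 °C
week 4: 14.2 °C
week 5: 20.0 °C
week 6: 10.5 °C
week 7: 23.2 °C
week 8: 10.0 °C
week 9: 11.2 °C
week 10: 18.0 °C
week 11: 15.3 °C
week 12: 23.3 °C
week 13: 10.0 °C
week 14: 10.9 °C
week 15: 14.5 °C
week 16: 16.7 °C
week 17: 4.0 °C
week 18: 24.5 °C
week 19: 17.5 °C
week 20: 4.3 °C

Weekly DD (7 × max(0, T̄ − 7.0)): 100.1, 91.0, 112.7, 50.4, 91.0, 24.5, 113.4, 21.0, 29.4, 77.0, 58.1, 114.1, 21.0, 27.3, 52.5, 67.9, 0.0, 122.5, 73.5, 0.0.
Season total = 1247.4 DD.
Complete generations = ⌊1247.4 / 238⌋ = 5.

5 generations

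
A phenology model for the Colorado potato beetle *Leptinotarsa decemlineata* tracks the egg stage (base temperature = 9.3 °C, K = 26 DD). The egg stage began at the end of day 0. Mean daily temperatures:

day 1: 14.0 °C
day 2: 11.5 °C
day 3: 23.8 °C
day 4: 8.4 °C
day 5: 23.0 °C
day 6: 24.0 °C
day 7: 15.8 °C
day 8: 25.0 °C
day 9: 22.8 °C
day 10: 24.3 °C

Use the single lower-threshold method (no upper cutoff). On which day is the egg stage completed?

Daily DD above 9.3 °C: 4.7, 2.2, 14.5, 0.0, 13.7, 14.7, 6.5, 15.7, 13.5, 15.0.
Cumulative: 4.7, 6.9, 21.4, 21.4, 35.1, 49.8, 56.3, 72.0, 85.5, 100.5.
The total first reaches 26 DD on day 5.

day 5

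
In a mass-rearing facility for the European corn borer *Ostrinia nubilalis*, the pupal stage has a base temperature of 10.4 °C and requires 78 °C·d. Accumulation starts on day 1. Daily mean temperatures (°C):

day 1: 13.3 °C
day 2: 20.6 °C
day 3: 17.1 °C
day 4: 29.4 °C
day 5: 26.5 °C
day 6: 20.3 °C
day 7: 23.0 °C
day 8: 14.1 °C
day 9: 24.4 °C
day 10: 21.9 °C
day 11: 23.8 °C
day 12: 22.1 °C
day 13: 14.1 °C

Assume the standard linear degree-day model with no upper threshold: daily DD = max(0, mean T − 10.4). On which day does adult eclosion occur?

Daily DD above 10.4 °C: 2.9, 10.2, 6.7, 19.0, 16.1, 9.9, 12.6, 3.7, 14.0, 11.5, 13.4, 11.7, 3.7.
Cumulative: 2.9, 13.1, 19.8, 38.8, 54.9, 64.8, 77.4, 81.1, 95.1, 106.6, 120.0, 131.7, 135.4.
The total first reaches 78 DD on day 8.

day 8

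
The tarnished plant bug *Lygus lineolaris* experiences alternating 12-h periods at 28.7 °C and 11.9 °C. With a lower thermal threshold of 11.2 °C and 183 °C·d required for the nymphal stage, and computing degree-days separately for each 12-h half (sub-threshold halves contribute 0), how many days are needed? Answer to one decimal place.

Day half: max(0, 28.7 − 11.2) × 0.5 = 17.5 × 0.5 = 8.75 DD.
Night half: max(0, 11.9 − 11.2) × 0.5 = 0.7 × 0.5 = 0.35 DD.
Per 24 h: 9.10 DD/day.
Duration = 183 / 9.10 = 20.110 ≈ 20.1 days.

20.1 days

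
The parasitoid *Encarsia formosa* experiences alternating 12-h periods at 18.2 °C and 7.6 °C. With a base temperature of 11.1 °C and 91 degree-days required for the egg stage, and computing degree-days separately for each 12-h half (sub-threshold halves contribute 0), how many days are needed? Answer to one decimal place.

25.6 days

Day half: max(0, 18.2 − 11.1) × 0.5 = 7.1 × 0.5 = 3.55 DD.
Night half: max(0, 7.6 − 11.1) × 0.5 = 0.0 × 0.5 = 0.00 DD.
Per 24 h: 3.55 DD/day.
Duration = 91 / 3.55 = 25.634 ≈ 25.6 days.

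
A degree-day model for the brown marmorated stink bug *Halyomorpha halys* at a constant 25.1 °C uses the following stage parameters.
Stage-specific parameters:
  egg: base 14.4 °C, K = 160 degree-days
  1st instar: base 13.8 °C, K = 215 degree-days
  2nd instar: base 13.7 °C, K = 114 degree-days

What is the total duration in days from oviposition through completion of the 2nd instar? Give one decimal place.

44.0 days

egg: 160 / (25.1 − 14.4) = 160 / 10.7 = 14.953 d.
1st instar: 215 / (25.1 − 13.8) = 215 / 11.3 = 19.027 d.
2nd instar: 114 / (25.1 − 13.7) = 114 / 11.4 = 10.000 d.
Sum = 43.980 ≈ 44.0 days.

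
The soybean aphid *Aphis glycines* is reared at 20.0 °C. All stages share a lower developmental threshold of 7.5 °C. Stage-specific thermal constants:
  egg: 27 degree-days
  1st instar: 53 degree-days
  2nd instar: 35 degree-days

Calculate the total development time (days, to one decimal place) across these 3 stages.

Daily accumulation at 20.0 °C = 20.0 − 7.5 = 12.5 DD/day.
Total K = 27 + 53 + 35 = 115 DD.
Total duration = 115 / 12.5 = 9.200 ≈ 9.2 days.

9.2 days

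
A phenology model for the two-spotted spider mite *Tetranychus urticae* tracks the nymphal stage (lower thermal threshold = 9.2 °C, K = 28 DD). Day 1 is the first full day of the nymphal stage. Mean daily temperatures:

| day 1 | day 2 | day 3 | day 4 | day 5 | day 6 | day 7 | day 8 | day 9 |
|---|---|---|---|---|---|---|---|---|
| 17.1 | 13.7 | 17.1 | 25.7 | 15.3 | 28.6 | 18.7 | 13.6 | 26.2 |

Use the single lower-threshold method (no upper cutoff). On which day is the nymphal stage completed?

day 4

Daily DD above 9.2 °C: 7.9, 4.5, 7.9, 16.5, 6.1, 19.4, 9.5, 4.4, 17.0.
Cumulative: 7.9, 12.4, 20.3, 36.8, 42.9, 62.3, 71.8, 76.2, 93.2.
The total first reaches 28 DD on day 4.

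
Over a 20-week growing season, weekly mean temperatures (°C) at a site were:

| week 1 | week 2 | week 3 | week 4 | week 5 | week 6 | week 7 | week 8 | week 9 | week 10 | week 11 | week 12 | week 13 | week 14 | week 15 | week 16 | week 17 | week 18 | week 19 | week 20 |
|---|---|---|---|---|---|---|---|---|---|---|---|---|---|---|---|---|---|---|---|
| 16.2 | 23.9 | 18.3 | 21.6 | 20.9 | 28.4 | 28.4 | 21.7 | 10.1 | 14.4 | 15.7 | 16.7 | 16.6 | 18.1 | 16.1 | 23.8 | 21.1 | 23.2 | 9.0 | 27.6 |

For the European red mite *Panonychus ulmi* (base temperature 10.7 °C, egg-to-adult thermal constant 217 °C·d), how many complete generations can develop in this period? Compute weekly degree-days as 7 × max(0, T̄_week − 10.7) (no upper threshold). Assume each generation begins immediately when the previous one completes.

Weekly DD (7 × max(0, T̄ − 10.7)): 38.5, 92.4, 53.2, 76.3, 71.4, 123.9, 123.9, 77.0, 0.0, 25.9, 35.0, 42.0, 41.3, 51.8, 37.8, 91.7, 72.8, 87.5, 0.0, 118.3.
Season total = 1260.7 DD.
Complete generations = ⌊1260.7 / 217⌋ = 5.

5 generations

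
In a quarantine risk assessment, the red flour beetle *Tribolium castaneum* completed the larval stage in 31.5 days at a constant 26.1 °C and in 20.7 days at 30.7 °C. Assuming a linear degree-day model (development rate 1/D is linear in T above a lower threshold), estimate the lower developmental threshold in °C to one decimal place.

17.3 °C

Linear rate model ⇒ the product D·(T − T_b) is constant across temperatures.
31.5·(26.1 − T_b) = 20.7·(30.7 − T_b)
T_b = (31.5·26.1 − 20.7·30.7) / (31.5 − 20.7) = 186.66 / 10.8 = 17.283 °C ≈ 17.3 °C.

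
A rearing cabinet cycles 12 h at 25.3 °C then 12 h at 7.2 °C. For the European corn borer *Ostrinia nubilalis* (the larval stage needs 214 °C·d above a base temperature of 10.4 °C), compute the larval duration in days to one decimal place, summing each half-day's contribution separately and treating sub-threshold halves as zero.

Day half: max(0, 25.3 − 10.4) × 0.5 = 14.9 × 0.5 = 7.45 DD.
Night half: max(0, 7.2 − 10.4) × 0.5 = 0.0 × 0.5 = 0.00 DD.
Per 24 h: 7.45 DD/day.
Duration = 214 / 7.45 = 28.725 ≈ 28.7 days.

28.7 days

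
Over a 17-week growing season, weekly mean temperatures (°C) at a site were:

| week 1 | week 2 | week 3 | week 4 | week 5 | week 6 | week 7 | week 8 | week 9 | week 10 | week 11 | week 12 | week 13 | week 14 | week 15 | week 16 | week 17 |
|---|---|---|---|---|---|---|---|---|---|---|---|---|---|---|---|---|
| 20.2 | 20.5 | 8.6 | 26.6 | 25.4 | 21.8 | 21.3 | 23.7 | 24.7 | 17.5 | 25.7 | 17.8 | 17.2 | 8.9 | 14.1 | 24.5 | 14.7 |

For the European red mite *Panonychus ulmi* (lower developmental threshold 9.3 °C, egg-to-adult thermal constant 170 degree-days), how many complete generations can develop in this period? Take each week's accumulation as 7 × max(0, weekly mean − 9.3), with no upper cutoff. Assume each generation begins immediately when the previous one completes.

7 generations

Weekly DD (7 × max(0, T̄ − 9.3)): 76.3, 78.4, 0.0, 121.1, 112.7, 87.5, 84.0, 100.8, 107.8, 57.4, 114.8, 59.5, 55.3, 0.0, 33.6, 106.4, 37.8.
Season total = 1233.4 DD.
Complete generations = ⌊1233.4 / 170⌋ = 7.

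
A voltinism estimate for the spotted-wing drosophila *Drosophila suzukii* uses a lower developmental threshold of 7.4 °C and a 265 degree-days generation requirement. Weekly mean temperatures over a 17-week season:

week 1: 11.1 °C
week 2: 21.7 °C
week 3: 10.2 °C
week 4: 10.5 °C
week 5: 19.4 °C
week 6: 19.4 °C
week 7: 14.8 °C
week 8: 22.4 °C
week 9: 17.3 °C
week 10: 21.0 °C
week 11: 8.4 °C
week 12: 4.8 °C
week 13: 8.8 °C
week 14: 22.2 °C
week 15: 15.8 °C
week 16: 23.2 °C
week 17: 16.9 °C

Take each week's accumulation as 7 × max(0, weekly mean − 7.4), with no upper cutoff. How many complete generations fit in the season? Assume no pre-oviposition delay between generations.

Weekly DD (7 × max(0, T̄ − 7.4)): 25.9, 100.1, 19.6, 21.7, 84.0, 84.0, 51.8, 105.0, 69.3, 95.2, 7.0, 0.0, 9.8, 103.6, 58.8, 110.6, 66.5.
Season total = 1012.9 DD.
Complete generations = ⌊1012.9 / 265⌋ = 3.

3 generations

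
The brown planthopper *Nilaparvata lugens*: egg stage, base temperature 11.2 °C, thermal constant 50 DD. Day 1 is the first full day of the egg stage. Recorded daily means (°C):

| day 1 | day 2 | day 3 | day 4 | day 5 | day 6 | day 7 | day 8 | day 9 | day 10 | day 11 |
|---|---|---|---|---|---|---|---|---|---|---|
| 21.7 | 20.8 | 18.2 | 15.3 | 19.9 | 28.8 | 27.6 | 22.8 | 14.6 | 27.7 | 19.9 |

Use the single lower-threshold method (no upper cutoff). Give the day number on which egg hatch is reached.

Daily DD above 11.2 °C: 10.5, 9.6, 7.0, 4.1, 8.7, 17.6, 16.4, 11.6, 3.4, 16.5, 8.7.
Cumulative: 10.5, 20.1, 27.1, 31.2, 39.9, 57.5, 73.9, 85.5, 88.9, 105.4, 114.1.
The total first reaches 50 DD on day 6.

day 6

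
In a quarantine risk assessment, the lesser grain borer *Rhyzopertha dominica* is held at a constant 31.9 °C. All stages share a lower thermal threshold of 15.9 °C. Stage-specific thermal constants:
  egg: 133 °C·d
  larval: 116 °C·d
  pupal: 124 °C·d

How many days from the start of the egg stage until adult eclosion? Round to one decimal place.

23.3 days

Daily accumulation at 31.9 °C = 31.9 − 15.9 = 16.0 DD/day.
Total K = 133 + 116 + 124 = 373 DD.
Total duration = 373 / 16.0 = 23.313 ≈ 23.3 days.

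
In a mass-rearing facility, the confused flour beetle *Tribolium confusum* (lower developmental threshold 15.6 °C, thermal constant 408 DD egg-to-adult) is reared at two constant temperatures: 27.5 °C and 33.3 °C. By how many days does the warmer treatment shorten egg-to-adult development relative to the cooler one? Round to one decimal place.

At 27.5 °C: 408 / (27.5 − 15.6) = 408 / 11.9 = 34.286 d.
At 33.3 °C: 408 / (33.3 − 15.6) = 408 / 17.7 = 23.051 d.
Difference = |34.286 − 23.051| = 11.235 ≈ 11.2 days.

11.2 days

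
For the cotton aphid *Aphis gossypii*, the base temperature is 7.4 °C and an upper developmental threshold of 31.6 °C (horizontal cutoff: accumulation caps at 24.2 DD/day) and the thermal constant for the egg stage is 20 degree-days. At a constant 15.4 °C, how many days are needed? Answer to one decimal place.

Daily accumulation = 15.4 − 7.4 = 8.0 DD/day.
Duration = 20 / 8.0 = 2.500 ≈ 2.5 days.

2.5 days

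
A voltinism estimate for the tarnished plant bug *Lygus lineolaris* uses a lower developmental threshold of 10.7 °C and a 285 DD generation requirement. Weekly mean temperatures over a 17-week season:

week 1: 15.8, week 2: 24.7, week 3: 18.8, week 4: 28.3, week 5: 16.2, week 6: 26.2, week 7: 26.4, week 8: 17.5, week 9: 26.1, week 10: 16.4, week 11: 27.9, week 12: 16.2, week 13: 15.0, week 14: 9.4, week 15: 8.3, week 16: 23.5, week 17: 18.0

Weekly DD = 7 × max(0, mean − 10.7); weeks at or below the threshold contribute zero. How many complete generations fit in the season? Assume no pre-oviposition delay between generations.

3 generations

Weekly DD (7 × max(0, T̄ − 10.7)): 35.7, 98.0, 56.7, 123.2, 38.5, 108.5, 109.9, 47.6, 107.8, 39.9, 120.4, 38.5, 30.1, 0.0, 0.0, 89.6, 51.1.
Season total = 1095.5 DD.
Complete generations = ⌊1095.5 / 285⌋ = 3.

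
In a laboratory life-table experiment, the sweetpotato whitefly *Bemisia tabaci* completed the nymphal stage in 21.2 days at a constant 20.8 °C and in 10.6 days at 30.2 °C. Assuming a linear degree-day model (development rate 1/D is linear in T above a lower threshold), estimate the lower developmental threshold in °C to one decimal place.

Linear rate model ⇒ the product D·(T − T_b) is constant across temperatures.
21.2·(20.8 − T_b) = 10.6·(30.2 − T_b)
T_b = (21.2·20.8 − 10.6·30.2) / (21.2 − 10.6) = 120.84 / 10.6 = 11.400 °C ≈ 11.4 °C.

11.4 °C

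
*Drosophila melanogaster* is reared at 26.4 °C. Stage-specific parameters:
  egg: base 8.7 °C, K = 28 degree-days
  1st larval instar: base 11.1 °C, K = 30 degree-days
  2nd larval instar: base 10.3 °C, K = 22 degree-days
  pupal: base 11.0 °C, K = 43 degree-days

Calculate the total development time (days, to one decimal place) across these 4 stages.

7.7 days

egg: 28 / (26.4 − 8.7) = 28 / 17.7 = 1.582 d.
1st larval instar: 30 / (26.4 − 11.1) = 30 / 15.3 = 1.961 d.
2nd larval instar: 22 / (26.4 − 10.3) = 22 / 16.1 = 1.366 d.
pupal: 43 / (26.4 − 11.0) = 43 / 15.4 = 2.792 d.
Sum = 7.701 ≈ 7.7 days.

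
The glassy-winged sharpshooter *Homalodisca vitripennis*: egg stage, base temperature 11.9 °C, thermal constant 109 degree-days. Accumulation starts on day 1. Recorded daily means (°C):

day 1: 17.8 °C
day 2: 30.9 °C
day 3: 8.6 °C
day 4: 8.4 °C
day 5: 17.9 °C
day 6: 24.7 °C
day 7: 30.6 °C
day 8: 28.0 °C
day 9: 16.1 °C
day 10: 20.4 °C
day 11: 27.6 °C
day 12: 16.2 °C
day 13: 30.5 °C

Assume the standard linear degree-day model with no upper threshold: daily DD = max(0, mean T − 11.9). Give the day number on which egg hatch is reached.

day 12

Daily DD above 11.9 °C: 5.9, 19.0, 0.0, 0.0, 6.0, 12.8, 18.7, 16.1, 4.2, 8.5, 15.7, 4.3, 18.6.
Cumulative: 5.9, 24.9, 24.9, 24.9, 30.9, 43.7, 62.4, 78.5, 82.7, 91.2, 106.9, 111.2, 129.8.
The total first reaches 109 DD on day 12.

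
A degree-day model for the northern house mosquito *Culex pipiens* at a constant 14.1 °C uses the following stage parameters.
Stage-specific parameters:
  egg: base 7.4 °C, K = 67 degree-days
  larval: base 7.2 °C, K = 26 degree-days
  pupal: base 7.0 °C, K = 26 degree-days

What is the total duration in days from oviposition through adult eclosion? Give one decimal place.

egg: 67 / (14.1 − 7.4) = 67 / 6.7 = 10.000 d.
larval: 26 / (14.1 − 7.2) = 26 / 6.9 = 3.768 d.
pupal: 26 / (14.1 − 7.0) = 26 / 7.1 = 3.662 d.
Sum = 17.430 ≈ 17.4 days.

17.4 days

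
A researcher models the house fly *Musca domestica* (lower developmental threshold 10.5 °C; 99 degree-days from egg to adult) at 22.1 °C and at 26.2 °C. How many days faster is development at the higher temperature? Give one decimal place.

2.2 days

At 22.1 °C: 99 / (22.1 − 10.5) = 99 / 11.6 = 8.534 d.
At 26.2 °C: 99 / (26.2 − 10.5) = 99 / 15.7 = 6.306 d.
Difference = |8.534 − 6.306| = 2.229 ≈ 2.2 days.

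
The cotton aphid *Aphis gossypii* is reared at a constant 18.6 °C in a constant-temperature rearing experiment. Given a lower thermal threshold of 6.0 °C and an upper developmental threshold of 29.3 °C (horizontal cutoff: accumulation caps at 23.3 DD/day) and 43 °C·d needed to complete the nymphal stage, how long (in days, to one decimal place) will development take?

3.4 days

Daily accumulation = 18.6 − 6.0 = 12.6 DD/day.
Duration = 43 / 12.6 = 3.413 ≈ 3.4 days.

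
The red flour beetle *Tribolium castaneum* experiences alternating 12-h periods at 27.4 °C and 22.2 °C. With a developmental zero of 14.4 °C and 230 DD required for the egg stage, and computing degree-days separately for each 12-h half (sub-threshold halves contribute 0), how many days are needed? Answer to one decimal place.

22.1 days

Day half: max(0, 27.4 − 14.4) × 0.5 = 13.0 × 0.5 = 6.50 DD.
Night half: max(0, 22.2 − 14.4) × 0.5 = 7.8 × 0.5 = 3.90 DD.
Per 24 h: 10.40 DD/day.
Duration = 230 / 10.40 = 22.115 ≈ 22.1 days.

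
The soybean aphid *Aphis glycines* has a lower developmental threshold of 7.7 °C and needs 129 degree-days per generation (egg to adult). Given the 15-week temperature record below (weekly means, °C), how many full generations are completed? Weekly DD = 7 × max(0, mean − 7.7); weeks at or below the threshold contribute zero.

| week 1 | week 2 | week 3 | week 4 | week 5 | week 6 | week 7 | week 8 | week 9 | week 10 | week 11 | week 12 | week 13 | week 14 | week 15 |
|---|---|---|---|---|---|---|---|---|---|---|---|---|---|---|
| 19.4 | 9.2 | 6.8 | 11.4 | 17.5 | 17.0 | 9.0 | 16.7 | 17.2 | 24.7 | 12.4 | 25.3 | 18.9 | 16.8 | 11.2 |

Weekly DD (7 × max(0, T̄ − 7.7)): 81.9, 10.5, 0.0, 25.9, 68.6, 65.1, 9.1, 63.0, 66.5, 119.0, 32.9, 123.2, 78.4, 63.7, 24.5.
Season total = 832.3 DD.
Complete generations = ⌊832.3 / 129⌋ = 6.

6 generations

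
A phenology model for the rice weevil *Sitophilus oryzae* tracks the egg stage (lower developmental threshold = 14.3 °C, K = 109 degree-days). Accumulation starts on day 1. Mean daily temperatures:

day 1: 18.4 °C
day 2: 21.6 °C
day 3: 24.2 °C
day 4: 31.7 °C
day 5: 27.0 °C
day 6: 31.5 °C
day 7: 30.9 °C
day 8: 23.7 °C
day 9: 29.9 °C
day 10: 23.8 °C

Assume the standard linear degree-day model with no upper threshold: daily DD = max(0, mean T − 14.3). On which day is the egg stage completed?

day 9

Daily DD above 14.3 °C: 4.1, 7.3, 9.9, 17.4, 12.7, 17.2, 16.6, 9.4, 15.6, 9.5.
Cumulative: 4.1, 11.4, 21.3, 38.7, 51.4, 68.6, 85.2, 94.6, 110.2, 119.7.
The total first reaches 109 DD on day 9.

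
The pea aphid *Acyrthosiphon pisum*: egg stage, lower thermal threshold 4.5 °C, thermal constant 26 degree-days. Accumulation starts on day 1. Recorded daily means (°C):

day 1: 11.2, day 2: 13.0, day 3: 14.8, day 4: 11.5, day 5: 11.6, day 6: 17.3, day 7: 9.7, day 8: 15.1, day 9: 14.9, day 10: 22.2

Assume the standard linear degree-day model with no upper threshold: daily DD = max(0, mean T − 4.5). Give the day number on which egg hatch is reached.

day 4

Daily DD above 4.5 °C: 6.7, 8.5, 10.3, 7.0, 7.1, 12.8, 5.2, 10.6, 10.4, 17.7.
Cumulative: 6.7, 15.2, 25.5, 32.5, 39.6, 52.4, 57.6, 68.2, 78.6, 96.3.
The total first reaches 26 DD on day 4.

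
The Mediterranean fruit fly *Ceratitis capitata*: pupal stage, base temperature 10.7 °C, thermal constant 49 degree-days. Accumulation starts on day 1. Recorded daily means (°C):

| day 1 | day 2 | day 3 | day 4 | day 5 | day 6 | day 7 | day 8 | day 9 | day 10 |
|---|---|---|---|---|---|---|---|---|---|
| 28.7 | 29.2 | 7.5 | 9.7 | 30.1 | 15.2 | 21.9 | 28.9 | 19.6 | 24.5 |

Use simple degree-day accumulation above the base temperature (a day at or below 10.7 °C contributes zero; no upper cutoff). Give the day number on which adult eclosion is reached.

day 5

Daily DD above 10.7 °C: 18.0, 18.5, 0.0, 0.0, 19.4, 4.5, 11.2, 18.2, 8.9, 13.8.
Cumulative: 18.0, 36.5, 36.5, 36.5, 55.9, 60.4, 71.6, 89.8, 98.7, 112.5.
The total first reaches 49 DD on day 5.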